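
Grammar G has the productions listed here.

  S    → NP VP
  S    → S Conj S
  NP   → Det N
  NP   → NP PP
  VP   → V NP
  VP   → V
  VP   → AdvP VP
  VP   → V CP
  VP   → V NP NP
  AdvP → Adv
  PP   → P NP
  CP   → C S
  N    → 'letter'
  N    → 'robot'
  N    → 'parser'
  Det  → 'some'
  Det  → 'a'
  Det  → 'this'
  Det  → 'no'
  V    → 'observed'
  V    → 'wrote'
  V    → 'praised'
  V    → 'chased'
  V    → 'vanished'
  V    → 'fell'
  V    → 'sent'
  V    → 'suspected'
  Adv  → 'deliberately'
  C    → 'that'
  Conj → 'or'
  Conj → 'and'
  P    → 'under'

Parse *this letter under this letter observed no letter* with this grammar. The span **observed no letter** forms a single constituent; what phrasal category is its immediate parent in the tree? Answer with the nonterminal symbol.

S
  NP
    NP
      Det: this
      N: letter
    PP
      P: under
      NP
        Det: this
        N: letter
  VP
    V: observed
    NP
      Det: no
      N: letter
The span 'observed no letter' is the VP node built by VP → V NP.
Its mother is the S built by S → NP VP.

S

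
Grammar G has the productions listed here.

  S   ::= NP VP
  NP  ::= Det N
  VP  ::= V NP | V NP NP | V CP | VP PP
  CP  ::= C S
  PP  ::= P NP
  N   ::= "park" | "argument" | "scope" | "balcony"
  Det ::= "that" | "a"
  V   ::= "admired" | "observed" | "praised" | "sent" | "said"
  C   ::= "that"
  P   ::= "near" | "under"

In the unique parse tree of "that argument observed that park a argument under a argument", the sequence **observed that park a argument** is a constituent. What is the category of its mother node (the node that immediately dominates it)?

VP

S
  NP
    Det: that
    N: argument
  VP
    VP
      V: observed
      NP
        Det: that
        N: park
      NP
        Det: a
        N: argument
    PP
      P: under
      NP
        Det: a
        N: argument
The span 'observed that park a argument' is the VP node built by VP → V NP NP.
Its mother is the VP built by VP → VP PP.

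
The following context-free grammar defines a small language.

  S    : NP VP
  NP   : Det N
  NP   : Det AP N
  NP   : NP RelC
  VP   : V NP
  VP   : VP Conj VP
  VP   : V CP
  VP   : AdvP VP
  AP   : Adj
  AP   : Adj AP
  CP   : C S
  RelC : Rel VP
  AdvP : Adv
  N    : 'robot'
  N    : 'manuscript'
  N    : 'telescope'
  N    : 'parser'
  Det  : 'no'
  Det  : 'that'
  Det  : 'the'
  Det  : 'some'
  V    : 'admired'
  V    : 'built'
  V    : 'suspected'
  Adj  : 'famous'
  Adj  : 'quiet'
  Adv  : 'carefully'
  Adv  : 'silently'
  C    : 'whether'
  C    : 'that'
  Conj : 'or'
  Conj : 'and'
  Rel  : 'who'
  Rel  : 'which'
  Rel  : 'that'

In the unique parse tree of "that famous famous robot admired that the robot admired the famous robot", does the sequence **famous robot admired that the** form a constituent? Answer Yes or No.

No

[S [NP [Det that] [AP [Adj famous] [AP [Adj famous]]] [N robot]] [VP [V admired] [CP [C that] [S [NP [Det the] [N robot]] [VP [V admired] [NP [Det the] [AP [Adj famous]] [N robot]]]]]]]
The smallest constituent containing 'famous robot admired that the' is the S spanning 'that famous famous robot admired that the robot admired the famous robot'; no single node in the tree dominates exactly the given words.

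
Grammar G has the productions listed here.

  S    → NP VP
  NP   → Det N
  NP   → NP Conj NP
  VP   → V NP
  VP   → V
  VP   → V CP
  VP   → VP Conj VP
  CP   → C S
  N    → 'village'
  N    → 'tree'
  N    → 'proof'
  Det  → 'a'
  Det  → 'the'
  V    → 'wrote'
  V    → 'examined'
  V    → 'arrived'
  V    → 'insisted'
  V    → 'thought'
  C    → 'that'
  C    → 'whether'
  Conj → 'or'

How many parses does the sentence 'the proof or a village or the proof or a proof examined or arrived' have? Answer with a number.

5

Two of the 5 distinct bracketings:
[S [NP [NP [Det the] [N proof]] [Conj or] [NP [NP [Det a] [N village]] [Conj or] [NP [NP [Det the] [N proof]] [Conj or] [NP [Det a] [N proof]]]]] [VP [VP [V examined]] [Conj or] [VP [V arrived]]]]
[S [NP [NP [Det the] [N proof]] [Conj or] [NP [NP [NP [Det a] [N village]] [Conj or] [NP [Det the] [N proof]]] [Conj or] [NP [Det a] [N proof]]]] [VP [VP [V examined]] [Conj or] [VP [V arrived]]]]
The trees differ in how a recursive rule is bracketed over the same span.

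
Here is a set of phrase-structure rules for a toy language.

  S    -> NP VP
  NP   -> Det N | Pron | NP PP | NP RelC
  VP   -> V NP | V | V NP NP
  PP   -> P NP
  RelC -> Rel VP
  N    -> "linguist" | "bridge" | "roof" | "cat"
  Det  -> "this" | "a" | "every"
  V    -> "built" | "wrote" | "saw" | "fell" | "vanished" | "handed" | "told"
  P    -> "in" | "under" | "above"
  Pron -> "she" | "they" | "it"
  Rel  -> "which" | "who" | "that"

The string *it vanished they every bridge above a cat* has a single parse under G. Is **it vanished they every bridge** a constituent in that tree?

No

[S [NP [Pron it]] [VP [V vanished] [NP [Pron they]] [NP [NP [Det every] [N bridge]] [PP [P above] [NP [Det a] [N cat]]]]]]
The smallest constituent containing 'it vanished they every bridge' is the S spanning 'it vanished they every bridge above a cat'; no single node in the tree dominates exactly the given words.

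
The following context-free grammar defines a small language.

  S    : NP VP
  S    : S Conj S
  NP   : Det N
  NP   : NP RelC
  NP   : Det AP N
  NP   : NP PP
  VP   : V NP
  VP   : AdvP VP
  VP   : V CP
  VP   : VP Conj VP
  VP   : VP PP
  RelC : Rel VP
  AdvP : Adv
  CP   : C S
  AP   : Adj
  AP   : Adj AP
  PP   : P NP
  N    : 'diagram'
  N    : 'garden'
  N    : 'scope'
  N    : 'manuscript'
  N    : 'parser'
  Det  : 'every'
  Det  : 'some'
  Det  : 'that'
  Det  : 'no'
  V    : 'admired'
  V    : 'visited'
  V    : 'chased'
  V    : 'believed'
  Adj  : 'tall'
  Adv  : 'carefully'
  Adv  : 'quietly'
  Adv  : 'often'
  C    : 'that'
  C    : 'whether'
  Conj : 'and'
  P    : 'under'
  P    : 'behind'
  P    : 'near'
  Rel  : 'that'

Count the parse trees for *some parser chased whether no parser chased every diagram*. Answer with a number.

[S [NP [Det some] [N parser]] [VP [V chased] [CP [C whether] [S [NP [Det no] [N parser]] [VP [V chased] [NP [Det every] [N diagram]]]]]]]
No rule offers an alternative attachment or grouping for any span, so this is the only derivation.

1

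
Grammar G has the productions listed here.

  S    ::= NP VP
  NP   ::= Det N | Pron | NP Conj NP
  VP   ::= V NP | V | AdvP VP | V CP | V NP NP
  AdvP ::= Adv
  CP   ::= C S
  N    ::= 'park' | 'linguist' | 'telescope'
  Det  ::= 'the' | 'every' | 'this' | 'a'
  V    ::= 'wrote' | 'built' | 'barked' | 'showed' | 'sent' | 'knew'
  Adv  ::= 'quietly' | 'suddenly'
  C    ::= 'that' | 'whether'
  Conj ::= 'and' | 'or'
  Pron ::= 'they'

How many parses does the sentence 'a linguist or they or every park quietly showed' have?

2

The two bracketings:
[S [NP [NP [Det a] [N linguist]] [Conj or] [NP [NP [Pron they]] [Conj or] [NP [Det every] [N park]]]] [VP [AdvP [Adv quietly]] [VP [V showed]]]]
[S [NP [NP [NP [Det a] [N linguist]] [Conj or] [NP [Pron they]]] [Conj or] [NP [Det every] [N park]]] [VP [AdvP [Adv quietly]] [VP [V showed]]]]
The trees differ in how a recursive rule is bracketed over the same span.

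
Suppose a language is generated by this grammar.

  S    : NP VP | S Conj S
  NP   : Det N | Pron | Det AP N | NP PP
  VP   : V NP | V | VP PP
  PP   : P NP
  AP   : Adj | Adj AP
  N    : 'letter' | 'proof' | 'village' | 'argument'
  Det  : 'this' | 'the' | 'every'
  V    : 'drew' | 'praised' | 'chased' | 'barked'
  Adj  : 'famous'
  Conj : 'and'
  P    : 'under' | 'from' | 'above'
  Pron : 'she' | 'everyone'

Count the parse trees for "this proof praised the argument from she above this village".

5

Two of the 5 distinct bracketings:
[S [NP [Det this] [N proof]] [VP [V praised] [NP [NP [Det the] [N argument]] [PP [P from] [NP [NP [Pron she]] [PP [P above] [NP [Det this] [N village]]]]]]]]
[S [NP [Det this] [N proof]] [VP [V praised] [NP [NP [NP [Det the] [N argument]] [PP [P from] [NP [Pron she]]]] [PP [P above] [NP [Det this] [N village]]]]]]
The trees differ in how a recursive rule is bracketed over the same span.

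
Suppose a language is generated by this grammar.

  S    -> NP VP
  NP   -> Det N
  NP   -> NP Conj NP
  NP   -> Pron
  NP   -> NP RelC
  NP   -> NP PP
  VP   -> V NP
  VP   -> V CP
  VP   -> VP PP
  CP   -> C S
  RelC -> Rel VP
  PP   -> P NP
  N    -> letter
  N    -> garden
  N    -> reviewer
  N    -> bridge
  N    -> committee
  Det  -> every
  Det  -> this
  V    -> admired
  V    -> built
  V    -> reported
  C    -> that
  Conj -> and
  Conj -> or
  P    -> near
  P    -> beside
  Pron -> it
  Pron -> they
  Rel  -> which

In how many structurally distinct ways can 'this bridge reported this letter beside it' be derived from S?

2

The two bracketings:
[S [NP [Det this] [N bridge]] [VP [V reported] [NP [NP [Det this] [N letter]] [PP [P beside] [NP [Pron it]]]]]]
[S [NP [Det this] [N bridge]] [VP [VP [V reported] [NP [Det this] [N letter]]] [PP [P beside] [NP [Pron it]]]]]
The difference turns on whether NP → NP PP is used at the relevant span, versus an alternative expansion of NP.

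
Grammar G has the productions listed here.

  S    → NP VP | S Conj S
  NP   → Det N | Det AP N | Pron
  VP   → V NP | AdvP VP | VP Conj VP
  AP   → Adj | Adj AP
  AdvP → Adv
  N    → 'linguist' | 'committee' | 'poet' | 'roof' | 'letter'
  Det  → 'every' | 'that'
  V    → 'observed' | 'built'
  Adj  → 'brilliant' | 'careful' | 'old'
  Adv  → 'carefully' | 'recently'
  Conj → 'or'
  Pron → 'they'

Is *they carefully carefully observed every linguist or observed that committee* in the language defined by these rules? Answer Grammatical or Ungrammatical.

[S [NP [Pron they]] [VP [AdvP [Adv carefully]] [VP [AdvP [Adv carefully]] [VP [VP [V observed] [NP [Det every] [N linguist]]] [Conj or] [VP [V observed] [NP [Det that] [N committee]]]]]]]
Each bracket corresponds to one application of a listed rule, so the string is derivable from S.

Grammatical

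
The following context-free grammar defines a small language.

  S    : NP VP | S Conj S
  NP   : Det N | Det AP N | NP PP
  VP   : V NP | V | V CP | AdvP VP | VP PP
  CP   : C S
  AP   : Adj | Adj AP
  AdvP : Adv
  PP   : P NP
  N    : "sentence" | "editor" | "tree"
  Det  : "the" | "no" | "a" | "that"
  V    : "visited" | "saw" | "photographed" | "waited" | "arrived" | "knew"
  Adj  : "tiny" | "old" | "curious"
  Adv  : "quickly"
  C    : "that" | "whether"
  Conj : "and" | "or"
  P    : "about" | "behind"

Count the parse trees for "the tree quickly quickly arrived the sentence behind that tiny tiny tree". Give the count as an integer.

Two of the 4 distinct bracketings:
[S [NP [Det the] [N tree]] [VP [AdvP [Adv quickly]] [VP [AdvP [Adv quickly]] [VP [V arrived] [NP [NP [Det the] [N sentence]] [PP [P behind] [NP [Det that] [AP [Adj tiny] [AP [Adj tiny]]] [N tree]]]]]]]]
[S [NP [Det the] [N tree]] [VP [AdvP [Adv quickly]] [VP [AdvP [Adv quickly]] [VP [VP [V arrived] [NP [Det the] [N sentence]]] [PP [P behind] [NP [Det that] [AP [Adj tiny] [AP [Adj tiny]]] [N tree]]]]]]]
The difference turns on whether NP → NP PP is used at the relevant span, versus an alternative expansion of NP.

4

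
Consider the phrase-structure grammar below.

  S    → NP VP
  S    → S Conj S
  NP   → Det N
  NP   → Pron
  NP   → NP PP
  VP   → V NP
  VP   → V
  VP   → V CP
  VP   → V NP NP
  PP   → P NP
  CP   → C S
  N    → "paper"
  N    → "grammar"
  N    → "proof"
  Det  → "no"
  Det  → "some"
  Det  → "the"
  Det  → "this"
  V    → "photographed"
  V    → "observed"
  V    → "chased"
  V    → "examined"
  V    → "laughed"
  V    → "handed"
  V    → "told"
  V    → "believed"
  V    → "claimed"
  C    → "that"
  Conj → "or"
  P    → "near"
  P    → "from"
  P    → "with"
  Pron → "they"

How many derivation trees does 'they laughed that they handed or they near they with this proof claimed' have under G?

Two of the 4 distinct bracketings:
[S [NP [Pron they]] [VP [V laughed] [CP [C that] [S [S [NP [Pron they]] [VP [V handed]]] [Conj or] [S [NP [NP [Pron they]] [PP [P near] [NP [NP [Pron they]] [PP [P with] [NP [Det this] [N proof]]]]]] [VP [V claimed]]]]]]]
[S [NP [Pron they]] [VP [V laughed] [CP [C that] [S [S [NP [Pron they]] [VP [V handed]]] [Conj or] [S [NP [NP [NP [Pron they]] [PP [P near] [NP [Pron they]]]] [PP [P with] [NP [Det this] [N proof]]]] [VP [V claimed]]]]]]]
The trees differ in how a recursive rule is bracketed over the same span.

4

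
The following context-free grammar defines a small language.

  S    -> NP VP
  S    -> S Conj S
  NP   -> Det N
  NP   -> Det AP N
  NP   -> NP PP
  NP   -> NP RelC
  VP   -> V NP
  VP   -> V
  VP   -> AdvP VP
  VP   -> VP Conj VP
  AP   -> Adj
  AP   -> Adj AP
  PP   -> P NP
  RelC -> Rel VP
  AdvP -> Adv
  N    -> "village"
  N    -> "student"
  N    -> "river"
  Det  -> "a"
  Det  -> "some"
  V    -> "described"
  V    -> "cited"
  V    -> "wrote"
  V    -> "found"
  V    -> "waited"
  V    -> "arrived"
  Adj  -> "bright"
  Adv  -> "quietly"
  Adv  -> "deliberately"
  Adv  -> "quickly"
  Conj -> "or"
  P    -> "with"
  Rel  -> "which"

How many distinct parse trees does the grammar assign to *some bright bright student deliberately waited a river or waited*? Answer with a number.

2

The two bracketings:
[S [NP [Det some] [AP [Adj bright] [AP [Adj bright]]] [N student]] [VP [AdvP [Adv deliberately]] [VP [VP [V waited] [NP [Det a] [N river]]] [Conj or] [VP [V waited]]]]]
[S [NP [Det some] [AP [Adj bright] [AP [Adj bright]]] [N student]] [VP [VP [AdvP [Adv deliberately]] [VP [V waited] [NP [Det a] [N river]]]] [Conj or] [VP [V waited]]]]
The trees differ in how a recursive rule is bracketed over the same span.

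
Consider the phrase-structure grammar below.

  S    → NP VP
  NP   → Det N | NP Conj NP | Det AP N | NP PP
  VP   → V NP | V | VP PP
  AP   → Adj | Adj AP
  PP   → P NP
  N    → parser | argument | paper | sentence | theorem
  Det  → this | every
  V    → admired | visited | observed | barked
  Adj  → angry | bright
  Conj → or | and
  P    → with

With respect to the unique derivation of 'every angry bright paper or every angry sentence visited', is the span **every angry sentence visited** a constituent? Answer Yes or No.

No

[S [NP [NP [Det every] [AP [Adj angry] [AP [Adj bright]]] [N paper]] [Conj or] [NP [Det every] [AP [Adj angry]] [N sentence]]] [VP [V visited]]]
The smallest constituent containing 'every angry sentence visited' is the S spanning 'every angry bright paper or every angry sentence visited'; no single node in the tree dominates exactly the given words.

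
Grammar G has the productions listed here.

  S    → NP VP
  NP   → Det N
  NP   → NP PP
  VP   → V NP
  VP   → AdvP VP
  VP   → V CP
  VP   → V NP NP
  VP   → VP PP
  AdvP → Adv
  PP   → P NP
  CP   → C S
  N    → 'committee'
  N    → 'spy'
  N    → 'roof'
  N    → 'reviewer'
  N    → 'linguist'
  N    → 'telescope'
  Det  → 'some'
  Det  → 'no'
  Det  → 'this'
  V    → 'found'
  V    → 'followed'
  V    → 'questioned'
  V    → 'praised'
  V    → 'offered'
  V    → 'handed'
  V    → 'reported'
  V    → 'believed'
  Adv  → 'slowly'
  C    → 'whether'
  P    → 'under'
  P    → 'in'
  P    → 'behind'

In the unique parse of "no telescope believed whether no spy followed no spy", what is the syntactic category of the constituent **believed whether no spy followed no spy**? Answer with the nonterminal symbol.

S
  NP
    Det: no
    N: telescope
  VP
    V: believed
    CP
      C: whether
      S
        NP
          Det: no
          N: spy
        VP
          V: followed
          NP
            Det: no
            N: spy
The span 'believed whether no spy followed no spy' is the VP node built by VP → V CP.

VP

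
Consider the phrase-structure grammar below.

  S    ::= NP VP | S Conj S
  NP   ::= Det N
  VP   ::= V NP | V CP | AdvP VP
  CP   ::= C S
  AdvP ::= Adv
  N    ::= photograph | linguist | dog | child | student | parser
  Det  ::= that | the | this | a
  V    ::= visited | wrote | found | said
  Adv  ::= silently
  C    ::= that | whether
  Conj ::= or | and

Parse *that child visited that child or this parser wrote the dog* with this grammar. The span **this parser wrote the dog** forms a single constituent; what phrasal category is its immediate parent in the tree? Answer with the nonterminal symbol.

S

[S [S [NP [Det that] [N child]] [VP [V visited] [NP [Det that] [N child]]]] [Conj or] [S [NP [Det this] [N parser]] [VP [V wrote] [NP [Det the] [N dog]]]]]
The span 'this parser wrote the dog' is the S node built by S → NP VP.
Its mother is the S built by S → S Conj S.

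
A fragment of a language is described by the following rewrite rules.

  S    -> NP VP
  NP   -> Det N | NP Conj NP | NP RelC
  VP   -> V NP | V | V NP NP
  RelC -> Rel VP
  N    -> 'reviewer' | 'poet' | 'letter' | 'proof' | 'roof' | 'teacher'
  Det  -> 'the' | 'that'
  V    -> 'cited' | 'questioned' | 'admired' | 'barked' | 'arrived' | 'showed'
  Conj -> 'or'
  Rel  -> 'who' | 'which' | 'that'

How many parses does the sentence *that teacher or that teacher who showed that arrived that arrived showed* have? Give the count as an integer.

4

Two of the 4 distinct bracketings:
[S [NP [NP [Det that] [N teacher]] [Conj or] [NP [NP [NP [NP [Det that] [N teacher]] [RelC [Rel who] [VP [V showed]]]] [RelC [Rel that] [VP [V arrived]]]] [RelC [Rel that] [VP [V arrived]]]]] [VP [V showed]]]
[S [NP [NP [NP [Det that] [N teacher]] [Conj or] [NP [NP [NP [Det that] [N teacher]] [RelC [Rel who] [VP [V showed]]]] [RelC [Rel that] [VP [V arrived]]]]] [RelC [Rel that] [VP [V arrived]]]] [VP [V showed]]]
The trees differ in how a recursive rule is bracketed over the same span.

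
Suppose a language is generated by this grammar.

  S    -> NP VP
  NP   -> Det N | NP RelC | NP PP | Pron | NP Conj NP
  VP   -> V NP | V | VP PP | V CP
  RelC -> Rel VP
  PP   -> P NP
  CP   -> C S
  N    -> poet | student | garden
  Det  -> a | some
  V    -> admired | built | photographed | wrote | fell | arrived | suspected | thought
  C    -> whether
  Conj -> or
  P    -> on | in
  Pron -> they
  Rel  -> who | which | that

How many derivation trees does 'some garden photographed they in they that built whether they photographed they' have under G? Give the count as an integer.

Two of the 3 distinct bracketings:
[S [NP [Det some] [N garden]] [VP [V photographed] [NP [NP [NP [Pron they]] [PP [P in] [NP [Pron they]]]] [RelC [Rel that] [VP [V built] [CP [C whether] [S [NP [Pron they]] [VP [V photographed] [NP [Pron they]]]]]]]]]]
[S [NP [Det some] [N garden]] [VP [V photographed] [NP [NP [Pron they]] [PP [P in] [NP [NP [Pron they]] [RelC [Rel that] [VP [V built] [CP [C whether] [S [NP [Pron they]] [VP [V photographed] [NP [Pron they]]]]]]]]]]]]
The trees differ in how a recursive rule is bracketed over the same span.

3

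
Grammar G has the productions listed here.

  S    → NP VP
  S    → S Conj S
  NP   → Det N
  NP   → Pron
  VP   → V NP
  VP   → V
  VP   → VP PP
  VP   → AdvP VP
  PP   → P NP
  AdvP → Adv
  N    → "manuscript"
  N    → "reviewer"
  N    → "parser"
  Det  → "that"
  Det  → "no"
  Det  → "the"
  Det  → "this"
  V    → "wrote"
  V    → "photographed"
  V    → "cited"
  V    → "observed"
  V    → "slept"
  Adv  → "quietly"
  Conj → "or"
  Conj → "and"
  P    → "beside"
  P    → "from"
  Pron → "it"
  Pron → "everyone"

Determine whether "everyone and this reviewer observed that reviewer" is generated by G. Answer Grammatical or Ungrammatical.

For S → NP VP, the only prefix that parses as NP is 'everyone', but the remainder 'and this reviewer observed that reviewer' is not a VP under these rules. The alternative S rule S → S Conj S likewise has no satisfying split.

Ungrammatical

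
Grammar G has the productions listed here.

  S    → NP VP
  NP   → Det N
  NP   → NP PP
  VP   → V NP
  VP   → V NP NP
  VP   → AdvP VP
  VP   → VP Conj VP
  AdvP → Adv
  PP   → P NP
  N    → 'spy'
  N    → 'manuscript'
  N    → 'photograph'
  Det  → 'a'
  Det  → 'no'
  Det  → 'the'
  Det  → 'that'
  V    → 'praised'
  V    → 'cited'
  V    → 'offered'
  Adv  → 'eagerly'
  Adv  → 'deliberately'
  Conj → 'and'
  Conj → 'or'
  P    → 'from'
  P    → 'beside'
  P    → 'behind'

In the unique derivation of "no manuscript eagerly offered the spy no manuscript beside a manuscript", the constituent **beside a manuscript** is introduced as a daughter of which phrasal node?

NP

S
  NP
    Det: no
    N: manuscript
  VP
    AdvP
      Adv: eagerly
    VP
      V: offered
      NP
        Det: the
        N: spy
      NP
        NP
          Det: no
          N: manuscript
        PP
          P: beside
          NP
            Det: a
            N: manuscript
The span 'beside a manuscript' is the PP node built by PP → P NP.
Its mother is the NP built by NP → NP PP.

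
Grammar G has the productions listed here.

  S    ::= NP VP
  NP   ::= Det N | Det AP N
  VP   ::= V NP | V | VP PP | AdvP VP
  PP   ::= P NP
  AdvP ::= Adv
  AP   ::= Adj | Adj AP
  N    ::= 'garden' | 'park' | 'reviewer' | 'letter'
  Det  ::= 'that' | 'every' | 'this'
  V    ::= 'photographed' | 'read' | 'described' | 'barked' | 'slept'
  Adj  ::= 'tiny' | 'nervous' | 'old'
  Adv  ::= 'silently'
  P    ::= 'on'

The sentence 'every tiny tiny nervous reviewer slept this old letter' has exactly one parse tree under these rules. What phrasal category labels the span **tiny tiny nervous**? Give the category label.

[S [NP [Det every] [AP [Adj tiny] [AP [Adj tiny] [AP [Adj nervous]]]] [N reviewer]] [VP [V slept] [NP [Det this] [AP [Adj old]] [N letter]]]]
The span 'tiny tiny nervous' is the AP node built by AP → Adj AP.

AP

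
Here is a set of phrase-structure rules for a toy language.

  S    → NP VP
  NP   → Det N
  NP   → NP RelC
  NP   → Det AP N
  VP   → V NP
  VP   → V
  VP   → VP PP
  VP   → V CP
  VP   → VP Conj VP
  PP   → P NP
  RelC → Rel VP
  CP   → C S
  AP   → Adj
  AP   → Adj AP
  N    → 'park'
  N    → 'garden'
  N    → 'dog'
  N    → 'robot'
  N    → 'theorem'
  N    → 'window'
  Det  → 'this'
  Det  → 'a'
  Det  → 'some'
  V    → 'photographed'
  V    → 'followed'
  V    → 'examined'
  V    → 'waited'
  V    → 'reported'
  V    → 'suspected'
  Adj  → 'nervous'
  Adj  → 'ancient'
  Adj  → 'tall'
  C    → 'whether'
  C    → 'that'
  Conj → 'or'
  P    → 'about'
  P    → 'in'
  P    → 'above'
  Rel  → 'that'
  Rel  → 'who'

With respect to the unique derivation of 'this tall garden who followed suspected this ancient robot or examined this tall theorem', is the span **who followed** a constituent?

[S [NP [NP [Det this] [AP [Adj tall]] [N garden]] [RelC [Rel who] [VP [V followed]]]] [VP [VP [V suspected] [NP [Det this] [AP [Adj ancient]] [N robot]]] [Conj or] [VP [V examined] [NP [Det this] [AP [Adj tall]] [N theorem]]]]]
The words 'who followed' are exhaustively dominated by a single RelC node (built by RelC → Rel VP), so they form a constituent.

Yes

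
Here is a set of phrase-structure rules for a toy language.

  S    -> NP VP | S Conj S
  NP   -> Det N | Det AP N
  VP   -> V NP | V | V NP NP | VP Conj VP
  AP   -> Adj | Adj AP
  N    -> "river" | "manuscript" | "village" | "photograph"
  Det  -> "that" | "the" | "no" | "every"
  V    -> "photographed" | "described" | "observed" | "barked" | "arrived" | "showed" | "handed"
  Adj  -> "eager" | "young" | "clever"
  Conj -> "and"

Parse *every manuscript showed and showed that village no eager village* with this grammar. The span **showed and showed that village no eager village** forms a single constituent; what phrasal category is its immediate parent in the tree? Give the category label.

S
  NP
    Det: every
    N: manuscript
  VP
    VP
      V: showed
    Conj: and
    VP
      V: showed
      NP
        Det: that
        N: village
      NP
        Det: no
        AP
          Adj: eager
        N: village
The span 'showed and showed that village no eager village' is the VP node built by VP → VP Conj VP.
Its mother is the S built by S → NP VP.

S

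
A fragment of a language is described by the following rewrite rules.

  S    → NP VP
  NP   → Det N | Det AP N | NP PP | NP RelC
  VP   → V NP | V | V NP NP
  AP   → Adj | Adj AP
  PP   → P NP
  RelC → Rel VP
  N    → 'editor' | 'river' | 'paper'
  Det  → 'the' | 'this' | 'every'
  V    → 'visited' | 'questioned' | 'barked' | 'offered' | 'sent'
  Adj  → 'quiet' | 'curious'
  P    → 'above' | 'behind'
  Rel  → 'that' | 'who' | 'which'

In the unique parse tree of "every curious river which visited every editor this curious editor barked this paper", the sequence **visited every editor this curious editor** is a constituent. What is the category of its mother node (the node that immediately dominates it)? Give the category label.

RelC

[S [NP [NP [Det every] [AP [Adj curious]] [N river]] [RelC [Rel which] [VP [V visited] [NP [Det every] [N editor]] [NP [Det this] [AP [Adj curious]] [N editor]]]]] [VP [V barked] [NP [Det this] [N paper]]]]
The span 'visited every editor this curious editor' is the VP node built by VP → V NP NP.
Its mother is the RelC built by RelC → Rel VP.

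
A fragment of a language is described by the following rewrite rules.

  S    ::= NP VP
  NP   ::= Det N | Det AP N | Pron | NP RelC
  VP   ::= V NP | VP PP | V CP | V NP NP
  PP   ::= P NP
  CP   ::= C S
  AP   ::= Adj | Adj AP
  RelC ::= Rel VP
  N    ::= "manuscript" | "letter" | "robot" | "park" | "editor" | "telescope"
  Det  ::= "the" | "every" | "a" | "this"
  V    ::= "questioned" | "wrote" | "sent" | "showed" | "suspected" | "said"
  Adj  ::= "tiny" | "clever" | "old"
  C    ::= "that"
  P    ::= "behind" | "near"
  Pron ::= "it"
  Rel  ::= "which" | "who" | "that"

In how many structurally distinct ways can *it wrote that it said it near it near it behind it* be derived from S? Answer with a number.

4

Two of the 4 distinct bracketings:
[S [NP [Pron it]] [VP [VP [VP [VP [V wrote] [CP [C that] [S [NP [Pron it]] [VP [V said] [NP [Pron it]]]]]] [PP [P near] [NP [Pron it]]]] [PP [P near] [NP [Pron it]]]] [PP [P behind] [NP [Pron it]]]]]
[S [NP [Pron it]] [VP [VP [VP [V wrote] [CP [C that] [S [NP [Pron it]] [VP [VP [V said] [NP [Pron it]]] [PP [P near] [NP [Pron it]]]]]]] [PP [P near] [NP [Pron it]]]] [PP [P behind] [NP [Pron it]]]]]
The trees differ in how a recursive rule is bracketed over the same span.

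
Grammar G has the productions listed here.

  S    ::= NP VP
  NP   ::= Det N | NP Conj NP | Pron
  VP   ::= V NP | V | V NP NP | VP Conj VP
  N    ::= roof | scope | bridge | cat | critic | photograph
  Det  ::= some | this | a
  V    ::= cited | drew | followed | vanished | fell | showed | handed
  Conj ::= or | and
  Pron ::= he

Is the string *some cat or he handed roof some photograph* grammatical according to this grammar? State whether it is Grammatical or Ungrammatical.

A V word can never sit immediately before an N word in any string this grammar generates, so the substring 'handed roof' rules out a derivation.

Ungrammatical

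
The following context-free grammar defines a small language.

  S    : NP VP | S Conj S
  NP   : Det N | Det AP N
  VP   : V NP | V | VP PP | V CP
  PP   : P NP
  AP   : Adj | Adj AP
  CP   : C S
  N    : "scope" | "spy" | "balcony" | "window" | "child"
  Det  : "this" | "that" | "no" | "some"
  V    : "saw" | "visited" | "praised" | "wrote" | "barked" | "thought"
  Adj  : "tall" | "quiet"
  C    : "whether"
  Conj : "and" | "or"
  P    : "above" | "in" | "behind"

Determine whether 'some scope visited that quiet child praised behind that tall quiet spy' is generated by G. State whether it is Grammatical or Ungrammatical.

Ungrammatical

For S → NP VP, the only prefix that parses as NP is 'some scope', but the remainder 'visited that quiet child praised behind that tall quiet spy' is not a VP under these rules. The alternative S rule S → S Conj S likewise has no satisfying split.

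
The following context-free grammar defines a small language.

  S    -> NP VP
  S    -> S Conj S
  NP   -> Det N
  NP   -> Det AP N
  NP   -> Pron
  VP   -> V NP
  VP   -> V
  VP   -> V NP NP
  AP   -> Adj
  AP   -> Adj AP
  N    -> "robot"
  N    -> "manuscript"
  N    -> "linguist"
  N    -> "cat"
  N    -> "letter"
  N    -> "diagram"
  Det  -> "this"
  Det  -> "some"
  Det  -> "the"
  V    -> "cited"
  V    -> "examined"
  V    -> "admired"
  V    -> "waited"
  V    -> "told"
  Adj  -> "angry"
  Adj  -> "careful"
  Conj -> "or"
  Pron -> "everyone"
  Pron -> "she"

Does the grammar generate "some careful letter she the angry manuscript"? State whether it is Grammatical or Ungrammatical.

For S → NP VP, the only prefix that parses as NP is 'some careful letter', but the remainder 'she the angry manuscript' is not a VP under these rules. The alternative S rule S → S Conj S likewise has no satisfying split.

Ungrammatical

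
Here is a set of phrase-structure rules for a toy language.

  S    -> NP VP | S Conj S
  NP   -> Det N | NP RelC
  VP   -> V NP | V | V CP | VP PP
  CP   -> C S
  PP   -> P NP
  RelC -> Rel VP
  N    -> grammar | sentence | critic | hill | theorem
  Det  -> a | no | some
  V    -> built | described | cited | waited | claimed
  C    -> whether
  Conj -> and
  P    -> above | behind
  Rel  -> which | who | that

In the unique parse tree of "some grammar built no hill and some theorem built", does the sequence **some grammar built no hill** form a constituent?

[S [S [NP [Det some] [N grammar]] [VP [V built] [NP [Det no] [N hill]]]] [Conj and] [S [NP [Det some] [N theorem]] [VP [V built]]]]
The words 'some grammar built no hill' are exhaustively dominated by a single S node (built by S → NP VP), so they form a constituent.

Yes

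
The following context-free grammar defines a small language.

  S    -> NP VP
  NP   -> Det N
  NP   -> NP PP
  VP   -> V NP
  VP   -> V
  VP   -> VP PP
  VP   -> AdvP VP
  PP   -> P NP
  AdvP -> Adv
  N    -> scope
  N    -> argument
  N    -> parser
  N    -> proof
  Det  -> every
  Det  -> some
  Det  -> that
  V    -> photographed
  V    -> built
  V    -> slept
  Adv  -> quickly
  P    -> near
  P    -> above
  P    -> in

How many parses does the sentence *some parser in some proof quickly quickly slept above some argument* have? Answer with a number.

Two of the 3 distinct bracketings:
[S [NP [NP [Det some] [N parser]] [PP [P in] [NP [Det some] [N proof]]]] [VP [VP [AdvP [Adv quickly]] [VP [AdvP [Adv quickly]] [VP [V slept]]]] [PP [P above] [NP [Det some] [N argument]]]]]
[S [NP [NP [Det some] [N parser]] [PP [P in] [NP [Det some] [N proof]]]] [VP [AdvP [Adv quickly]] [VP [VP [AdvP [Adv quickly]] [VP [V slept]]] [PP [P above] [NP [Det some] [N argument]]]]]]
The trees differ in how a recursive rule is bracketed over the same span.

3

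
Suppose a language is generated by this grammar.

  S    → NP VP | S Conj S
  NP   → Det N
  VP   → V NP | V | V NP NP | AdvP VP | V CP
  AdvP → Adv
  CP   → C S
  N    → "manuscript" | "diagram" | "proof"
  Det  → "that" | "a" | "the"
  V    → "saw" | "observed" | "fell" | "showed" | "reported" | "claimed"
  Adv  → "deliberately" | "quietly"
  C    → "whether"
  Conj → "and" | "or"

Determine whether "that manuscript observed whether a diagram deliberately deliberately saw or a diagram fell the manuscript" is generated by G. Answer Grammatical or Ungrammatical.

Grammatical

[S [NP [Det that] [N manuscript]] [VP [V observed] [CP [C whether] [S [S [NP [Det a] [N diagram]] [VP [AdvP [Adv deliberately]] [VP [AdvP [Adv deliberately]] [VP [V saw]]]]] [Conj or] [S [NP [Det a] [N diagram]] [VP [V fell] [NP [Det the] [N manuscript]]]]]]]]
The bracketing above is licensed at every node by one of the given productions, with S at the root.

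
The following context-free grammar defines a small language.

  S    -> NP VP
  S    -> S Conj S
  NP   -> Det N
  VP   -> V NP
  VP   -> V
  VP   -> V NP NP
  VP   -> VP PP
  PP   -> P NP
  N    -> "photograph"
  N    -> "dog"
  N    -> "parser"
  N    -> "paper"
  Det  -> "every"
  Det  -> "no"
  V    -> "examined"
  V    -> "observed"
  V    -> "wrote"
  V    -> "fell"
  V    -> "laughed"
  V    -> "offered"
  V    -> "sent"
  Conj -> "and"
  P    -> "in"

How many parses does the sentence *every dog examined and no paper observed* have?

[S [S [NP [Det every] [N dog]] [VP [V examined]]] [Conj and] [S [NP [Det no] [N paper]] [VP [V observed]]]]
No rule offers an alternative attachment or grouping for any span, so this is the only derivation.

1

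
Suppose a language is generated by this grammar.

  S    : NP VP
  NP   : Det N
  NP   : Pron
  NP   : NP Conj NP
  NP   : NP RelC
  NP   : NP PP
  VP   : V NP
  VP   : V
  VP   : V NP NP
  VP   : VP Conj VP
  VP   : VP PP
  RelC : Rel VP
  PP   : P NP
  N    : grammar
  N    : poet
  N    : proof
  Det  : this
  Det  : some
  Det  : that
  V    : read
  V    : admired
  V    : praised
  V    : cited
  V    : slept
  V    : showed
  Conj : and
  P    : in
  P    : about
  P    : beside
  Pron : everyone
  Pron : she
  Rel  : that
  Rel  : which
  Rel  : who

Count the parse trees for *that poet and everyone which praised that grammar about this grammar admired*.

Two of the 7 distinct bracketings:
[S [NP [NP [Det that] [N poet]] [Conj and] [NP [NP [Pron everyone]] [RelC [Rel which] [VP [V praised] [NP [NP [Det that] [N grammar]] [PP [P about] [NP [Det this] [N grammar]]]]]]]] [VP [V admired]]]
[S [NP [NP [Det that] [N poet]] [Conj and] [NP [NP [Pron everyone]] [RelC [Rel which] [VP [VP [V praised] [NP [Det that] [N grammar]]] [PP [P about] [NP [Det this] [N grammar]]]]]]] [VP [V admired]]]
The difference turns on whether NP → NP PP is used at the relevant span, versus an alternative expansion of NP.

7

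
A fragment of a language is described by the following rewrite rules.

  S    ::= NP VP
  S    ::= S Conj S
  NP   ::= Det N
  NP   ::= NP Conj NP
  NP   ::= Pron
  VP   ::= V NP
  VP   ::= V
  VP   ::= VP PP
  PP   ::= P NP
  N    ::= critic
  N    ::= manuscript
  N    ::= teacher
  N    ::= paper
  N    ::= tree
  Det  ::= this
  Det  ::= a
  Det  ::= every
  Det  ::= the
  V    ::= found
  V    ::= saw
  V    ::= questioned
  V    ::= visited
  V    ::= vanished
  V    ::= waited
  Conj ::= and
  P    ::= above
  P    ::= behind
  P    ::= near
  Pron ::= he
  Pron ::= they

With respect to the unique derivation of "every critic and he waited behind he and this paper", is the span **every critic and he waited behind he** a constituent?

No

[S [NP [NP [Det every] [N critic]] [Conj and] [NP [Pron he]]] [VP [VP [V waited]] [PP [P behind] [NP [NP [Pron he]] [Conj and] [NP [Det this] [N paper]]]]]]
The smallest constituent containing 'every critic and he waited behind he' is the S spanning 'every critic and he waited behind he and this paper'; no single node in the tree dominates exactly the given words.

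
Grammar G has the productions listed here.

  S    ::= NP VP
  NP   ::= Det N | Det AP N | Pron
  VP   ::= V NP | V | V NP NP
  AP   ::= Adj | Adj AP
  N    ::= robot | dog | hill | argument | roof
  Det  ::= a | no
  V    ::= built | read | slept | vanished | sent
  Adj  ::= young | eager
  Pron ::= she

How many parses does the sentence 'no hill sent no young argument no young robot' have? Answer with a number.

1

[S [NP [Det no] [N hill]] [VP [V sent] [NP [Det no] [AP [Adj young]] [N argument]] [NP [Det no] [AP [Adj young]] [N robot]]]]
No rule offers an alternative attachment or grouping for any span, so this is the only derivation.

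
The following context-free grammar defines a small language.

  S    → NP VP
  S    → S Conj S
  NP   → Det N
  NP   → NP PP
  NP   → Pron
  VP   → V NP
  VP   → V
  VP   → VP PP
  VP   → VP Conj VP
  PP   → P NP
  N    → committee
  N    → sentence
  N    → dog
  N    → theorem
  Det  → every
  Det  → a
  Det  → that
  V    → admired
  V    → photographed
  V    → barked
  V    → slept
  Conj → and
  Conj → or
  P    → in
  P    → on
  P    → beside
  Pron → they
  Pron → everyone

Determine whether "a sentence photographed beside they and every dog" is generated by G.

Ungrammatical

For S → NP VP, the only prefix that parses as NP is 'a sentence', but the remainder 'photographed beside they and every dog' is not a VP under these rules. The alternative S rule S → S Conj S likewise has no satisfying split.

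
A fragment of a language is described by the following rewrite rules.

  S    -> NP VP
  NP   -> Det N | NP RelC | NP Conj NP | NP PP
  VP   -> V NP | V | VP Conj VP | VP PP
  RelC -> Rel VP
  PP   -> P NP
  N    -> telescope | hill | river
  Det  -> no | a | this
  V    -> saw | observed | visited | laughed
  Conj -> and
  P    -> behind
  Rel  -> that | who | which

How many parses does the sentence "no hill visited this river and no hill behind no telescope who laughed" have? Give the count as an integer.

6

Two of the 6 distinct bracketings:
[S [NP [Det no] [N hill]] [VP [V visited] [NP [NP [NP [Det this] [N river]] [Conj and] [NP [NP [Det no] [N hill]] [PP [P behind] [NP [Det no] [N telescope]]]]] [RelC [Rel who] [VP [V laughed]]]]]]
[S [NP [Det no] [N hill]] [VP [V visited] [NP [NP [NP [NP [Det this] [N river]] [Conj and] [NP [Det no] [N hill]]] [PP [P behind] [NP [Det no] [N telescope]]]] [RelC [Rel who] [VP [V laughed]]]]]]
The trees differ in how a recursive rule is bracketed over the same span.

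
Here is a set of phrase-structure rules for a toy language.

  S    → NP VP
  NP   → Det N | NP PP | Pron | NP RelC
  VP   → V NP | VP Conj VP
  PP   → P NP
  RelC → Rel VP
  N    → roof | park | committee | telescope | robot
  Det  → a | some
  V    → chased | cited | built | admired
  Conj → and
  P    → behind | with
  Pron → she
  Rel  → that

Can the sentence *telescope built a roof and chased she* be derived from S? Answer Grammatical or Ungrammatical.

Ungrammatical

For S → NP VP, no prefix of the string parses as an NP.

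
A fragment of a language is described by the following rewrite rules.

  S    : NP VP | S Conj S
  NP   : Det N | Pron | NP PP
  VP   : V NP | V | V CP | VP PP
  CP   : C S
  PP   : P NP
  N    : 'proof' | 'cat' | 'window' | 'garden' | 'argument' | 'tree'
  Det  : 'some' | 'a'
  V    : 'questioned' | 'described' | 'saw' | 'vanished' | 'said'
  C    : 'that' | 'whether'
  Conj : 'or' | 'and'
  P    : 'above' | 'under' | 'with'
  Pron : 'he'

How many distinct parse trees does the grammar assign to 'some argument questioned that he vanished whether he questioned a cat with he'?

Two of the 4 distinct bracketings:
[S [NP [Det some] [N argument]] [VP [V questioned] [CP [C that] [S [NP [Pron he]] [VP [V vanished] [CP [C whether] [S [NP [Pron he]] [VP [V questioned] [NP [NP [Det a] [N cat]] [PP [P with] [NP [Pron he]]]]]]]]]]]]
[S [NP [Det some] [N argument]] [VP [V questioned] [CP [C that] [S [NP [Pron he]] [VP [V vanished] [CP [C whether] [S [NP [Pron he]] [VP [VP [V questioned] [NP [Det a] [N cat]]] [PP [P with] [NP [Pron he]]]]]]]]]]]
The difference turns on whether NP → NP PP is used at the relevant span, versus an alternative expansion of NP.

4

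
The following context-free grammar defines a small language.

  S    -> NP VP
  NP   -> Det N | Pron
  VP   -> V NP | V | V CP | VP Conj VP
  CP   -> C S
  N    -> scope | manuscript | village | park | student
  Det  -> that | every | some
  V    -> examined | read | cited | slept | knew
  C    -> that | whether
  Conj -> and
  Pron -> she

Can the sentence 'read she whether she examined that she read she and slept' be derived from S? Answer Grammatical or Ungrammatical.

A Pron word can never sit immediately before a C word in any string this grammar generates, so the substring 'she whether' rules out a derivation.

Ungrammatical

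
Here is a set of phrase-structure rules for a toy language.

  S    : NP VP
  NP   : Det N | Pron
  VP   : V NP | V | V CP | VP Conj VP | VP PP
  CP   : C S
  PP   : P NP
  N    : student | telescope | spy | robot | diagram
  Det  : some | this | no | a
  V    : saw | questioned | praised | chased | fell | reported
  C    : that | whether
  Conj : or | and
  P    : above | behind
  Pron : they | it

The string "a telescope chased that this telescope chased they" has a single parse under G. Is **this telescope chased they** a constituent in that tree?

Yes

[S [NP [Det a] [N telescope]] [VP [V chased] [CP [C that] [S [NP [Det this] [N telescope]] [VP [V chased] [NP [Pron they]]]]]]]
The words 'this telescope chased they' are exhaustively dominated by a single S node (built by S → NP VP), so they form a constituent.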